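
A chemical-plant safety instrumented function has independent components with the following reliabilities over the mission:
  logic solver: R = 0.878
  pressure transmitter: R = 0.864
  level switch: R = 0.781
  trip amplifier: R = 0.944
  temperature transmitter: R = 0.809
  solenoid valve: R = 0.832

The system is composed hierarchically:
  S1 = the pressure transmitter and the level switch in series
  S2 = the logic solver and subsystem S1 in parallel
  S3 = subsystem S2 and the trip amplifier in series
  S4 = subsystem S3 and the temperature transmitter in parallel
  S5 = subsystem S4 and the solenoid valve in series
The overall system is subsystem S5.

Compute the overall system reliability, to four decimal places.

0.8171

Series (pressure transmitter and level switch): 0.864000 × 0.781000 = 0.674784
Parallel (logic solver and [0.674784]): 1 − (1 − 0.878000)(1 − 0.674784) = 0.960324
Series ([0.960324] and trip amplifier): 0.960324 × 0.944000 = 0.906546
Parallel ([0.906546] and temperature transmitter): 1 − (1 − 0.906546)(1 − 0.809000) = 0.982150
Series ([0.982150] and solenoid valve): 0.982150 × 0.832000 = 0.8171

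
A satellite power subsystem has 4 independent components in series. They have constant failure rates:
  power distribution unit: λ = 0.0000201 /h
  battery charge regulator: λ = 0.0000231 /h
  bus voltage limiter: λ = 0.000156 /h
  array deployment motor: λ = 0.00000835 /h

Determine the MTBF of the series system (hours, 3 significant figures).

Series of exponential components: λ_sys = Σ λ_i
λ_sys = 0.0000201 + 0.0000231 + 0.000156 + 0.00000835 = 2.0755e-04 /h
MTBF = 1 / λ_sys = 4820 h

4820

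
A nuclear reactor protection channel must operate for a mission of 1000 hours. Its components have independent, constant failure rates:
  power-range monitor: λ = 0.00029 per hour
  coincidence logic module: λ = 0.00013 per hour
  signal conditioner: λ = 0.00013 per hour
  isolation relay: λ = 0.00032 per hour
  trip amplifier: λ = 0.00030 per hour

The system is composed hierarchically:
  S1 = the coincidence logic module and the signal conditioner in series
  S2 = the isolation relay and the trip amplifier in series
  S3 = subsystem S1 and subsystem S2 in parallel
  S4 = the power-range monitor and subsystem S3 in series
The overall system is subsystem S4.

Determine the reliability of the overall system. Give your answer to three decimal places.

R(power-range monitor) = exp(−0.00029 × 1000) = 0.74826
R(coincidence logic module) = exp(−0.00013 × 1000) = 0.87810
R(signal conditioner) = exp(−0.00013 × 1000) = 0.87810
R(isolation relay) = exp(−0.00032 × 1000) = 0.72615
R(trip amplifier) = exp(−0.00030 × 1000) = 0.74082
Series (coincidence logic module and signal conditioner): 0.87810 × 0.87810 = 0.77106
Series (isolation relay and trip amplifier): 0.72615 × 0.74082 = 0.53795
Parallel ([0.77106] and [0.53795]): 1 − (1 − 0.77106)(1 − 0.53795) = 0.89422
Series (power-range monitor and [0.89422]): 0.74826 × 0.89422 = 0.669

0.669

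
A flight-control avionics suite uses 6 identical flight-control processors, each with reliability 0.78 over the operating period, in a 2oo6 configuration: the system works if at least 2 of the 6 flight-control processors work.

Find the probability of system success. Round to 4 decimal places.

R = Σ_{i=2}^{6} C(6,i) p^i (1−p)^{6−i} with p = 0.78
C(6,2)·0.78^2·0.22^4 = 0.021378
C(6,3)·0.78^3·0.22^3 = 0.101061
C(6,4)·0.78^4·0.22^2 = 0.268729
C(6,5)·0.78^5·0.22^1 = 0.381107
C(6,6)·0.78^6·0.22^0 = 0.225200
Sum = 0.9975

0.9975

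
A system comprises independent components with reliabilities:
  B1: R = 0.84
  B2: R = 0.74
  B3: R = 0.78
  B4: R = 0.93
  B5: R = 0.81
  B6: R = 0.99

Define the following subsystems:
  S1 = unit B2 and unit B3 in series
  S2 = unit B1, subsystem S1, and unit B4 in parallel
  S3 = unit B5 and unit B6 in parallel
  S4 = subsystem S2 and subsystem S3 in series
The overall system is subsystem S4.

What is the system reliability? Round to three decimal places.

0.993

Series (B2 and B3): 0.74000 × 0.78000 = 0.57720
Parallel (B1, [0.57720], and B4): 1 − (1 − 0.84000)(1 − 0.57720)(1 − 0.93000) = 0.99526
Parallel (B5 and B6): 1 − (1 − 0.81000)(1 − 0.99000) = 0.99810
Series ([0.99526] and [0.99810]): 0.99526 × 0.99810 = 0.993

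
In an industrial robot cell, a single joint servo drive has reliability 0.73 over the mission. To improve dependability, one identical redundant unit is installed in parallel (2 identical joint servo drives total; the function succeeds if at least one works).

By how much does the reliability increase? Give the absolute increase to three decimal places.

R_before = 0.73
R_after = 1 − (1 − 0.73)^2 = 0.927
ΔR = 0.927 − 0.73 = 0.197

0.197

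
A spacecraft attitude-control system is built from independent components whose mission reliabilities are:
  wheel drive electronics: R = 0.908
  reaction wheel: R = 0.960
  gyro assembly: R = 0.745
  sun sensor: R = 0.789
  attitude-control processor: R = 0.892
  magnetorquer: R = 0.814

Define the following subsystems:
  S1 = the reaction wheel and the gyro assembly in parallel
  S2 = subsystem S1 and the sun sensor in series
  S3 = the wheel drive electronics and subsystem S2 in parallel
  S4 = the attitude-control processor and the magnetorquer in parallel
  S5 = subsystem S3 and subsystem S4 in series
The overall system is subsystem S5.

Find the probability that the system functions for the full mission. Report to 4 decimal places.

Parallel (reaction wheel and gyro assembly): 1 − (1 − 0.960000)(1 − 0.745000) = 0.989800
Series ([0.989800] and sun sensor): 0.989800 × 0.789000 = 0.780952
Parallel (wheel drive electronics and [0.780952]): 1 − (1 − 0.908000)(1 − 0.780952) = 0.979848
Parallel (attitude-control processor and magnetorquer): 1 − (1 − 0.892000)(1 − 0.814000) = 0.979912
Series ([0.979848] and [0.979912]): 0.979848 × 0.979912 = 0.9602

0.9602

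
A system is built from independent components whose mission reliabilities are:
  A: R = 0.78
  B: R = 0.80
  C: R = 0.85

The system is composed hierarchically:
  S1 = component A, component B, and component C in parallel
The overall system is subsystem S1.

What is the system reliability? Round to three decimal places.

Parallel (A, B, and C): 1 − (1 − 0.78000)(1 − 0.80000)(1 − 0.85000) = 0.993

0.993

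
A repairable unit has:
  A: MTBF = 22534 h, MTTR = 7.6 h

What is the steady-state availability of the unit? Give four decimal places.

A(A) = MTBF/(MTBF+MTTR) = 22534/(22534+7.6) = 0.9997

0.9997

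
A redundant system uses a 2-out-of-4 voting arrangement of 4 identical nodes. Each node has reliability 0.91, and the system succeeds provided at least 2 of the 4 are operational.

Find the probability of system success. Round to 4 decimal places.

R = Σ_{i=2}^{4} C(4,i) p^i (1−p)^{4−i} with p = 0.91
C(4,2)·0.91^2·0.09^2 = 0.040246
C(4,3)·0.91^3·0.09^1 = 0.271286
C(4,4)·0.91^4·0.09^0 = 0.685750
Sum = 0.9973

0.9973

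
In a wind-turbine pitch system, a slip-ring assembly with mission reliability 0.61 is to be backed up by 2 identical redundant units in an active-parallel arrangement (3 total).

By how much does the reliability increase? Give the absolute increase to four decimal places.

R_before = 0.61
R_after = 1 − (1 − 0.61)^3 = 0.9407
ΔR = 0.9407 − 0.61 = 0.3307

0.3307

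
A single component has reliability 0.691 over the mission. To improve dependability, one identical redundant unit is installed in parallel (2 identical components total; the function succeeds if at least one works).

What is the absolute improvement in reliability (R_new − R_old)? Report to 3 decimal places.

0.214

R_before = 0.691
R_after = 1 − (1 − 0.691)^2 = 0.905
ΔR = 0.905 − 0.691 = 0.214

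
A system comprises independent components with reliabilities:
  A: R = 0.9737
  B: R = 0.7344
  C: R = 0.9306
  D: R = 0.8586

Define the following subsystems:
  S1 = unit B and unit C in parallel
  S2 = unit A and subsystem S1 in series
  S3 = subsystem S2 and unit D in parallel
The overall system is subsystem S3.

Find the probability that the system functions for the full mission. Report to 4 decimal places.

0.9937

Parallel (B and C): 1 − (1 − 0.734400)(1 − 0.930600) = 0.981567
Series (A and [0.981567]): 0.973700 × 0.981567 = 0.955752
Parallel ([0.955752] and D): 1 − (1 − 0.955752)(1 − 0.858600) = 0.9937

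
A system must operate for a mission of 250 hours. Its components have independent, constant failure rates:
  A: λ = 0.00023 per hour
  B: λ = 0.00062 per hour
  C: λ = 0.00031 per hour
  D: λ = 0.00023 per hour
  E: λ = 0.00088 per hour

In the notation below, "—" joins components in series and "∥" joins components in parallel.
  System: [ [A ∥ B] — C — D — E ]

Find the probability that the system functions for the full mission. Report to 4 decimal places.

0.6955

R(A) = exp(−0.00023 × 250) = 0.944122
R(B) = exp(−0.00062 × 250) = 0.856415
R(C) = exp(−0.00031 × 250) = 0.925427
R(D) = exp(−0.00023 × 250) = 0.944122
R(E) = exp(−0.00088 × 250) = 0.802519
Parallel (A and B): 1 − (1 − 0.944122)(1 − 0.856415) = 0.991977
Series ([0.991977], C, D, and E): 0.991977 × 0.925427 × 0.944122 × 0.802519 = 0.6955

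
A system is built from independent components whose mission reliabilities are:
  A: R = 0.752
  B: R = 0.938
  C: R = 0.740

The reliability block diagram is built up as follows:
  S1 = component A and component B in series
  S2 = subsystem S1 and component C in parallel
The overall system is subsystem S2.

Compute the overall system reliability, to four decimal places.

0.9234

Series (A and B): 0.752000 × 0.938000 = 0.705376
Parallel ([0.705376] and C): 1 − (1 − 0.705376)(1 − 0.740000) = 0.9234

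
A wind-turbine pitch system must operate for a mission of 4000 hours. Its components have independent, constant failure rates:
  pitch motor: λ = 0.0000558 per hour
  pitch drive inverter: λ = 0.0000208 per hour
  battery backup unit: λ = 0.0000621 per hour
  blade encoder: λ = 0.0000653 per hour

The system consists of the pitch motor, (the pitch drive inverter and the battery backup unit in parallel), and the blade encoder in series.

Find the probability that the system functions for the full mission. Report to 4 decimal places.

0.6052

R(pitch motor) = exp(−0.0000558 × 4000) = 0.799955
R(pitch drive inverter) = exp(−0.0000208 × 4000) = 0.920167
R(battery backup unit) = exp(−0.0000621 × 4000) = 0.780048
R(blade encoder) = exp(−0.0000653 × 4000) = 0.770127
Parallel (pitch drive inverter and battery backup unit): 1 − (1 − 0.920167)(1 − 0.780048) = 0.982441
Series (pitch motor, [0.982441], and blade encoder): 0.799955 × 0.982441 × 0.770127 = 0.6052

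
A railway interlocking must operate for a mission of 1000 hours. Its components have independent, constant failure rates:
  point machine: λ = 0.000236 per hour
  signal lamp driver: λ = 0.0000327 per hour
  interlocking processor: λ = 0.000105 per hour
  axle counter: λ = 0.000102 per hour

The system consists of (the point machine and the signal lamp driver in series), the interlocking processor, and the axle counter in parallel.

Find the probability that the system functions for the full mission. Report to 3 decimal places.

R(point machine) = exp(−0.000236 × 1000) = 0.78978
R(signal lamp driver) = exp(−0.0000327 × 1000) = 0.96783
R(interlocking processor) = exp(−0.000105 × 1000) = 0.90032
R(axle counter) = exp(−0.000102 × 1000) = 0.90303
Series (point machine and signal lamp driver): 0.78978 × 0.96783 = 0.76437
Parallel ([0.76437], interlocking processor, and axle counter): 1 − (1 − 0.76437)(1 − 0.90032)(1 − 0.90303) = 0.998

0.998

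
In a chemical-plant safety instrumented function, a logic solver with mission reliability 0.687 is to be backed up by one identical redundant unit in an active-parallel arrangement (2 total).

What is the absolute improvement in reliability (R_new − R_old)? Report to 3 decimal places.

R_before = 0.687
R_after = 1 − (1 − 0.687)^2 = 0.902
ΔR = 0.902 − 0.687 = 0.215

0.215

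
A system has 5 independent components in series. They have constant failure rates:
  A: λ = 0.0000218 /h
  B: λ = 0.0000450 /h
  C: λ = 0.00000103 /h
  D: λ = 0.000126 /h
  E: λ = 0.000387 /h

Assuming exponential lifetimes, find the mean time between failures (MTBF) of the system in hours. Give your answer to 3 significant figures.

Series of exponential components: λ_sys = Σ λ_i
λ_sys = 0.0000218 + 0.0000450 + 0.00000103 + 0.000126 + 0.000387 = 5.8083e-04 /h
MTBF = 1 / λ_sys = 1720 h

1720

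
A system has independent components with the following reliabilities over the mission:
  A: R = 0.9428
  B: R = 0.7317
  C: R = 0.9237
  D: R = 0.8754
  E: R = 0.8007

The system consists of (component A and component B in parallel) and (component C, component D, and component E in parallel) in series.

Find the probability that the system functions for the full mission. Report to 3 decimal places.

Parallel (A and B): 1 − (1 − 0.94280)(1 − 0.73170) = 0.98465
Parallel (C, D, and E): 1 − (1 − 0.92370)(1 − 0.87540)(1 − 0.80070) = 0.99811
Series ([0.98465] and [0.99811]): 0.98465 × 0.99811 = 0.983

0.983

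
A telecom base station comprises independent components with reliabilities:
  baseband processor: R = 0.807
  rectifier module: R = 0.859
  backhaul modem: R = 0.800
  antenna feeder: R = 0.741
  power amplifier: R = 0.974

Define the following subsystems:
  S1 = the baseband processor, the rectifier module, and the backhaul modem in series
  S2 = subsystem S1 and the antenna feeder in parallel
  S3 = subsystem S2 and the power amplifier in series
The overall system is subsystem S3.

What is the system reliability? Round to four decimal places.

Series (baseband processor, rectifier module, and backhaul modem): 0.807000 × 0.859000 × 0.800000 = 0.554570
Parallel ([0.554570] and antenna feeder): 1 − (1 − 0.554570)(1 − 0.741000) = 0.884634
Series ([0.884634] and power amplifier): 0.884634 × 0.974000 = 0.8616

0.8616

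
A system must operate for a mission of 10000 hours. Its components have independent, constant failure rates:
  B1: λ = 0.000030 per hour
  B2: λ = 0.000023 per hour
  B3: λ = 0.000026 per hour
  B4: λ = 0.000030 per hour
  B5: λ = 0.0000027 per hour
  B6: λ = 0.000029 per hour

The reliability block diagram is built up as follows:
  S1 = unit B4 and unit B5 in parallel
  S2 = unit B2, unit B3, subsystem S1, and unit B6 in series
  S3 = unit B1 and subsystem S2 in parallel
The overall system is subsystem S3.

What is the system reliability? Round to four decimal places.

R(B1) = exp(−0.000030 × 10000) = 0.740818
R(B2) = exp(−0.000023 × 10000) = 0.794534
R(B3) = exp(−0.000026 × 10000) = 0.771052
R(B4) = exp(−0.000030 × 10000) = 0.740818
R(B5) = exp(−0.0000027 × 10000) = 0.973361
R(B6) = exp(−0.000029 × 10000) = 0.748264
Parallel (B4 and B5): 1 − (1 − 0.740818)(1 − 0.973361) = 0.993096
Series (B2, B3, [0.993096], and B6): 0.794534 × 0.771052 × 0.993096 × 0.748264 = 0.455242
Parallel (B1 and [0.455242]): 1 − (1 − 0.740818)(1 − 0.455242) = 0.8588

0.8588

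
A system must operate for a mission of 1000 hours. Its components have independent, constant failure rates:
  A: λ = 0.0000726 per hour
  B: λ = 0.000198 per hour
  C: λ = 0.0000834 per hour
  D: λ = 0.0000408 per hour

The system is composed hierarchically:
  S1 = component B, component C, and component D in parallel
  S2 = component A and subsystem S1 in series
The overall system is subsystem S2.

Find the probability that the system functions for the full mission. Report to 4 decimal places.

0.9294

R(A) = exp(−0.0000726 × 1000) = 0.929973
R(B) = exp(−0.000198 × 1000) = 0.820370
R(C) = exp(−0.0000834 × 1000) = 0.919983
R(D) = exp(−0.0000408 × 1000) = 0.960021
Parallel (B, C, and D): 1 − (1 − 0.820370)(1 − 0.919983)(1 − 0.960021) = 0.999425
Series (A and [0.999425]): 0.929973 × 0.999425 = 0.9294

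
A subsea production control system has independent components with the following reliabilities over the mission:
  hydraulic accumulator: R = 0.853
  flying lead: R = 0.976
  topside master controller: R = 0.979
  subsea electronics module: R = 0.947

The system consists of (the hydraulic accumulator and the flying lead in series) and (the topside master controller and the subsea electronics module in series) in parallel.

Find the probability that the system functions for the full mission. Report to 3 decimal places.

Series (hydraulic accumulator and flying lead): 0.85300 × 0.97600 = 0.83253
Series (topside master controller and subsea electronics module): 0.97900 × 0.94700 = 0.92711
Parallel ([0.83253] and [0.92711]): 1 − (1 − 0.83253)(1 − 0.92711) = 0.988

0.988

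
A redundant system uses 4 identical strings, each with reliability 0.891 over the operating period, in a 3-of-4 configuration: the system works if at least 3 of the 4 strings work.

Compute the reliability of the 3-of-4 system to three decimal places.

R = Σ_{i=3}^{4} C(4,i) p^i (1−p)^{4−i} with p = 0.891
C(4,3)·0.891^3·0.109^1 = 0.30840
C(4,4)·0.891^4·0.109^0 = 0.63025
Sum = 0.939

0.939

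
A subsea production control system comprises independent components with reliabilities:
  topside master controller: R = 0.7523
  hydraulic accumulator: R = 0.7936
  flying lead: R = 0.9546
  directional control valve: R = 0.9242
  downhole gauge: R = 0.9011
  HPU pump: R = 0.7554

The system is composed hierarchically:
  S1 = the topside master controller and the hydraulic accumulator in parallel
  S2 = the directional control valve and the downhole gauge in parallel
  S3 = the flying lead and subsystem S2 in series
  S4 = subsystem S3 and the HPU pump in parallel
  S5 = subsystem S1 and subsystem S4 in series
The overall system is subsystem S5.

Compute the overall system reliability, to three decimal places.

Parallel (topside master controller and hydraulic accumulator): 1 − (1 − 0.75230)(1 − 0.79360) = 0.94887
Parallel (directional control valve and downhole gauge): 1 − (1 − 0.92420)(1 − 0.90110) = 0.99250
Series (flying lead and [0.99250]): 0.95460 × 0.99250 = 0.94744
Parallel ([0.94744] and HPU pump): 1 − (1 − 0.94744)(1 − 0.75540) = 0.98714
Series ([0.94887] and [0.98714]): 0.94887 × 0.98714 = 0.937

0.937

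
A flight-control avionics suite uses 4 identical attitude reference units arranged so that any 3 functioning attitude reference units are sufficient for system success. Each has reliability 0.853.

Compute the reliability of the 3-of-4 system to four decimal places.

R = Σ_{i=3}^{4} C(4,i) p^i (1−p)^{4−i} with p = 0.853
C(4,3)·0.853^3·0.147^1 = 0.364942
C(4,4)·0.853^4·0.147^0 = 0.529415
Sum = 0.8944

0.8944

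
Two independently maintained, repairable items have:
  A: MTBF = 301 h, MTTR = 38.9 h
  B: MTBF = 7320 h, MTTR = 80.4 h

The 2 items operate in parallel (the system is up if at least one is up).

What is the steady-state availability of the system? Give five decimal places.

A(A) = MTBF/(MTBF+MTTR) = 301/(301+38.9) = 0.885555
A(B) = MTBF/(MTBF+MTTR) = 7320/(7320+80.4) = 0.989136
Parallel availability: 1 − (1 − 0.885555)(1 − 0.989136) = 0.99876

0.99876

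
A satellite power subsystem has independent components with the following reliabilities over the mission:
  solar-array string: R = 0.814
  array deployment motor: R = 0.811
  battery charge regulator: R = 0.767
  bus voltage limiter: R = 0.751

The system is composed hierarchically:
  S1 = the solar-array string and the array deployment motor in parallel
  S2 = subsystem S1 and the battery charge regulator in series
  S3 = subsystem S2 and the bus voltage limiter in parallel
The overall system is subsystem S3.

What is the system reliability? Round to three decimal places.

Parallel (solar-array string and array deployment motor): 1 − (1 − 0.81400)(1 − 0.81100) = 0.96485
Series ([0.96485] and battery charge regulator): 0.96485 × 0.76700 = 0.74004
Parallel ([0.74004] and bus voltage limiter): 1 − (1 − 0.74004)(1 − 0.75100) = 0.935

0.935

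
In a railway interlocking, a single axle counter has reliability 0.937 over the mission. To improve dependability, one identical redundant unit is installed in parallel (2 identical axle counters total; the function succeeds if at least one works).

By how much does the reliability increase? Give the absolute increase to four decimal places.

0.0590

R_before = 0.937
R_after = 1 − (1 − 0.937)^2 = 0.9960
ΔR = 0.9960 − 0.937 = 0.0590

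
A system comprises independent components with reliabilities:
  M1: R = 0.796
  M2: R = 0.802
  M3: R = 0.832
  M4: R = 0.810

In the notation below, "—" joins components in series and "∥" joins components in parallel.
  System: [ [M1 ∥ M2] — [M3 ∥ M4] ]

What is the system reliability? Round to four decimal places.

Parallel (M1 and M2): 1 − (1 − 0.796000)(1 − 0.802000) = 0.959608
Parallel (M3 and M4): 1 − (1 − 0.832000)(1 − 0.810000) = 0.968080
Series ([0.959608] and [0.968080]): 0.959608 × 0.968080 = 0.9290

0.9290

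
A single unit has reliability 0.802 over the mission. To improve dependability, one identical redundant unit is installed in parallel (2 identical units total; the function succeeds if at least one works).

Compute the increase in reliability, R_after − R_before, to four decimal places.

0.1588

R_before = 0.802
R_after = 1 − (1 − 0.802)^2 = 0.9608
ΔR = 0.9608 − 0.802 = 0.1588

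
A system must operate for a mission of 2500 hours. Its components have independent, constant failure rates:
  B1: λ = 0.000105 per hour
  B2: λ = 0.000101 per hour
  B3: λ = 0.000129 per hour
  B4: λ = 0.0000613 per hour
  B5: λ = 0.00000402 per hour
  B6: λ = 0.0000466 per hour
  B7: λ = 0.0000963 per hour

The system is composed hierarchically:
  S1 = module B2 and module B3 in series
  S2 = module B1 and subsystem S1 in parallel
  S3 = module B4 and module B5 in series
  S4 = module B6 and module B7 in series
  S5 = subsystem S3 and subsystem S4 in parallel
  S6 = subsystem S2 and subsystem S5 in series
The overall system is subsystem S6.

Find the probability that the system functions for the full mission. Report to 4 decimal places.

R(B1) = exp(−0.000105 × 2500) = 0.769126
R(B2) = exp(−0.000101 × 2500) = 0.776856
R(B3) = exp(−0.000129 × 2500) = 0.724336
R(B4) = exp(−0.0000613 × 2500) = 0.857915
R(B5) = exp(−0.00000402 × 2500) = 0.990000
R(B6) = exp(−0.0000466 × 2500) = 0.890030
R(B7) = exp(−0.0000963 × 2500) = 0.786038
Series (B2 and B3): 0.776856 × 0.724336 = 0.562705
Parallel (B1 and [0.562705]): 1 − (1 − 0.769126)(1 − 0.562705) = 0.899040
Series (B4 and B5): 0.857915 × 0.990000 = 0.849336
Series (B6 and B7): 0.890030 × 0.786038 = 0.699597
Parallel ([0.849336] and [0.699597]): 1 − (1 − 0.849336)(1 − 0.699597) = 0.954740
Series ([0.899040] and [0.954740]): 0.899040 × 0.954740 = 0.8583

0.8583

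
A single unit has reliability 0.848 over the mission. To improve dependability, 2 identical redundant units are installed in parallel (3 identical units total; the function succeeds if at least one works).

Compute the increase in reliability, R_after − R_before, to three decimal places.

0.148

R_before = 0.848
R_after = 1 − (1 − 0.848)^3 = 0.996
ΔR = 0.996 − 0.848 = 0.148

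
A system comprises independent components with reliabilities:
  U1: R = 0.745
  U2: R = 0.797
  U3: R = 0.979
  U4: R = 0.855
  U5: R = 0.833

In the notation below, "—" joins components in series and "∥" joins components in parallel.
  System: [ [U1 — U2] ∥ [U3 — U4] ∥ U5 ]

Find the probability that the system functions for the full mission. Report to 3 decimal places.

Series (U1 and U2): 0.74500 × 0.79700 = 0.59377
Series (U3 and U4): 0.97900 × 0.85500 = 0.83705
Parallel ([0.59377], [0.83705], and U5): 1 − (1 − 0.59377)(1 − 0.83705)(1 − 0.83300) = 0.989

0.989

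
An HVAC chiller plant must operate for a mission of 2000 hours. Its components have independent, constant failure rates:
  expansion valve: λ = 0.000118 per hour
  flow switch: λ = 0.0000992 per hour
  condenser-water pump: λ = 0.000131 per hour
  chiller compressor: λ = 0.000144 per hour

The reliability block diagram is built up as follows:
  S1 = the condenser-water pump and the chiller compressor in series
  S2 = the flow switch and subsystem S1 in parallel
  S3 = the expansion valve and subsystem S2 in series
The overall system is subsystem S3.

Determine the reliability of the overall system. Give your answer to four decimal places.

0.7297

R(expansion valve) = exp(−0.000118 × 2000) = 0.789781
R(flow switch) = exp(−0.0000992 × 2000) = 0.820042
R(condenser-water pump) = exp(−0.000131 × 2000) = 0.769511
R(chiller compressor) = exp(−0.000144 × 2000) = 0.749762
Series (condenser-water pump and chiller compressor): 0.769511 × 0.749762 = 0.576950
Parallel (flow switch and [0.576950]): 1 − (1 − 0.820042)(1 − 0.576950) = 0.923869
Series (expansion valve and [0.923869]): 0.789781 × 0.923869 = 0.7297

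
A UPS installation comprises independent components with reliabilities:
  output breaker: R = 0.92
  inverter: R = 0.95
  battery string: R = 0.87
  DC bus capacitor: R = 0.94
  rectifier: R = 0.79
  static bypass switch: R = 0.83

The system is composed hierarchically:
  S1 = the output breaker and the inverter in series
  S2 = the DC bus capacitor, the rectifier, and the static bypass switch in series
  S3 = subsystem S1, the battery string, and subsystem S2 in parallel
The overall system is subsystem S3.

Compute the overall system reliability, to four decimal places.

0.9937

Series (output breaker and inverter): 0.920000 × 0.950000 = 0.874000
Series (DC bus capacitor, rectifier, and static bypass switch): 0.940000 × 0.790000 × 0.830000 = 0.616358
Parallel ([0.874000], battery string, and [0.616358]): 1 − (1 − 0.874000)(1 − 0.870000)(1 − 0.616358) = 0.9937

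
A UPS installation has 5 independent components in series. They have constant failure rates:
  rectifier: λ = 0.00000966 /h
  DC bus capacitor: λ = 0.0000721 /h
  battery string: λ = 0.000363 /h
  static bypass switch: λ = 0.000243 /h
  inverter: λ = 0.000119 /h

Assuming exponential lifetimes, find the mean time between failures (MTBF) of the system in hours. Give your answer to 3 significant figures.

Series of exponential components: λ_sys = Σ λ_i
λ_sys = 0.00000966 + 0.0000721 + 0.000363 + 0.000243 + 0.000119 = 8.0676e-04 /h
MTBF = 1 / λ_sys = 1240 h

1240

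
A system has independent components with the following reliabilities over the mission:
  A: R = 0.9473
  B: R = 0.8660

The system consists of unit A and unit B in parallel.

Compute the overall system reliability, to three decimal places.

Parallel (A and B): 1 − (1 − 0.94730)(1 − 0.86600) = 0.993

0.993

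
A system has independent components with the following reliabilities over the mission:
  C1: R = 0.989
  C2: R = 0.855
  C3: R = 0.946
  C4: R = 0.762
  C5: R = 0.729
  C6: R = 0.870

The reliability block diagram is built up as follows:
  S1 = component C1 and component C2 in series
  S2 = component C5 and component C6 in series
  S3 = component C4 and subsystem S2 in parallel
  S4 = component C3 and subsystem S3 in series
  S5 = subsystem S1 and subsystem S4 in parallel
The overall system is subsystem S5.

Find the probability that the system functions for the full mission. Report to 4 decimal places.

Series (C1 and C2): 0.989000 × 0.855000 = 0.845595
Series (C5 and C6): 0.729000 × 0.870000 = 0.634230
Parallel (C4 and [0.634230]): 1 − (1 − 0.762000)(1 − 0.634230) = 0.912947
Series (C3 and [0.912947]): 0.946000 × 0.912947 = 0.863648
Parallel ([0.845595] and [0.863648]): 1 − (1 − 0.845595)(1 − 0.863648) = 0.9789

0.9789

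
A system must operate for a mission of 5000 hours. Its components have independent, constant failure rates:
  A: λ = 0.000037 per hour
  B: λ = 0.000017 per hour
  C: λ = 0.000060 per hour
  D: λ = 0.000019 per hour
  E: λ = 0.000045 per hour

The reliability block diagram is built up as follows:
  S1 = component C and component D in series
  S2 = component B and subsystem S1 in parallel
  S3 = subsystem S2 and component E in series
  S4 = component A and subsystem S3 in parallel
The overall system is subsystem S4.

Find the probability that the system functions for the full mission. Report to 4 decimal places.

0.9624

R(A) = exp(−0.000037 × 5000) = 0.831104
R(B) = exp(−0.000017 × 5000) = 0.918512
R(C) = exp(−0.000060 × 5000) = 0.740818
R(D) = exp(−0.000019 × 5000) = 0.909373
R(E) = exp(−0.000045 × 5000) = 0.798516
Series (C and D): 0.740818 × 0.909373 = 0.673680
Parallel (B and [0.673680]): 1 − (1 − 0.918512)(1 − 0.673680) = 0.973409
Series ([0.973409] and E): 0.973409 × 0.798516 = 0.777283
Parallel (A and [0.777283]): 1 − (1 − 0.831104)(1 − 0.777283) = 0.9624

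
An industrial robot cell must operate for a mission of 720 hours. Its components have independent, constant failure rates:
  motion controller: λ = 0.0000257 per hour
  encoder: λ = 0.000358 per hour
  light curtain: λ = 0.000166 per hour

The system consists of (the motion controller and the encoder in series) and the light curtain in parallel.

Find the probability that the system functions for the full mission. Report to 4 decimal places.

0.9728

R(motion controller) = exp(−0.0000257 × 720) = 0.981666
R(encoder) = exp(−0.000358 × 720) = 0.772781
R(light curtain) = exp(−0.000166 × 720) = 0.887346
Series (motion controller and encoder): 0.981666 × 0.772781 = 0.758613
Parallel ([0.758613] and light curtain): 1 − (1 − 0.758613)(1 − 0.887346) = 0.9728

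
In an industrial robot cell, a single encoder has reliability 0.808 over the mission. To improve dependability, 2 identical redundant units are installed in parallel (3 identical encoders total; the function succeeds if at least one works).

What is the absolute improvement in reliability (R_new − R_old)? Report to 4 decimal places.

0.1849

R_before = 0.808
R_after = 1 − (1 − 0.808)^3 = 0.9929
ΔR = 0.9929 − 0.808 = 0.1849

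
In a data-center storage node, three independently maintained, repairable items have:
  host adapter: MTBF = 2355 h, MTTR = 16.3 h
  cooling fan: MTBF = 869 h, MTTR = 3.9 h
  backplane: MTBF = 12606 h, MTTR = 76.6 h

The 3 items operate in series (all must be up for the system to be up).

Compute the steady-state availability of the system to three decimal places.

0.983

A(host adapter) = MTBF/(MTBF+MTTR) = 2355/(2355+16.3) = 0.993126
A(cooling fan) = MTBF/(MTBF+MTTR) = 869/(869+3.9) = 0.995532
A(backplane) = MTBF/(MTBF+MTTR) = 12606/(12606+76.6) = 0.993960
Series availability: 0.993126 × 0.995532 × 0.993960 = 0.983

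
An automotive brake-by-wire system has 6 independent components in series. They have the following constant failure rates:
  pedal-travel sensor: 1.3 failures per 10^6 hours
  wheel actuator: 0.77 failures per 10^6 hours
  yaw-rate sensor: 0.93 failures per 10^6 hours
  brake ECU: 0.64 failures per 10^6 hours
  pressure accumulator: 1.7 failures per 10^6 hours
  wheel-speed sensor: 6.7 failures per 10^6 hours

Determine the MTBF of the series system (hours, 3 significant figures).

Series of exponential components: λ_sys = Σ λ_i
λ_sys = 0.0000013 + 0.00000077 + 0.00000093 + 0.00000064 + 0.0000017 + 0.0000067 = 1.2040e-05 /h
MTBF = 1 / λ_sys = 83100 h

83100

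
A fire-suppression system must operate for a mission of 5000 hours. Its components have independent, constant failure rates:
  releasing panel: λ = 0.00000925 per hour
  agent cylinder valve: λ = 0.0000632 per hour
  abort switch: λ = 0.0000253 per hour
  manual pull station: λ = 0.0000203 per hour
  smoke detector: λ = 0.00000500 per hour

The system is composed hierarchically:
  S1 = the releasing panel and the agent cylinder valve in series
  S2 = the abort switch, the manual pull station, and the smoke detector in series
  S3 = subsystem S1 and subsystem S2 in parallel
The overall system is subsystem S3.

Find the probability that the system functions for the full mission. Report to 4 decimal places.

R(releasing panel) = exp(−0.00000925 × 5000) = 0.954803
R(agent cylinder valve) = exp(−0.0000632 × 5000) = 0.729059
R(abort switch) = exp(−0.0000253 × 5000) = 0.881174
R(manual pull station) = exp(−0.0000203 × 5000) = 0.903481
R(smoke detector) = exp(−0.00000500 × 5000) = 0.975310
Series (releasing panel and agent cylinder valve): 0.954803 × 0.729059 = 0.696108
Series (abort switch, manual pull station, and smoke detector): 0.881174 × 0.903481 × 0.975310 = 0.776468
Parallel ([0.696108] and [0.776468]): 1 − (1 − 0.696108)(1 − 0.776468) = 0.9321

0.9321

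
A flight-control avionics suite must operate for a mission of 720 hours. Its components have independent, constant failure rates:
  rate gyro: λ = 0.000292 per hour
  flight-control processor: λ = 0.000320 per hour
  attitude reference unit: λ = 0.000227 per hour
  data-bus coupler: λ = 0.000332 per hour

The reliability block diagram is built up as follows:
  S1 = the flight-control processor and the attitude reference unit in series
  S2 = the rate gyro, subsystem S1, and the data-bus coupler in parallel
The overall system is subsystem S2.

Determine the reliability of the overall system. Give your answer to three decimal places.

0.987

R(rate gyro) = exp(−0.000292 × 720) = 0.81039
R(flight-control processor) = exp(−0.000320 × 720) = 0.79422
R(attitude reference unit) = exp(−0.000227 × 720) = 0.84922
R(data-bus coupler) = exp(−0.000332 × 720) = 0.78738
Series (flight-control processor and attitude reference unit): 0.79422 × 0.84922 = 0.67447
Parallel (rate gyro, [0.67447], and data-bus coupler): 1 − (1 − 0.81039)(1 − 0.67447)(1 − 0.78738) = 0.987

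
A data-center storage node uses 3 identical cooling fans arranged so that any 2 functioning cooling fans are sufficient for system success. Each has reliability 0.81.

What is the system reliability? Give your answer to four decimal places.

R = Σ_{i=2}^{3} C(3,i) p^i (1−p)^{3−i} with p = 0.81
C(3,2)·0.81^2·0.19^1 = 0.373977
C(3,3)·0.81^3·0.19^0 = 0.531441
Sum = 0.9054

0.9054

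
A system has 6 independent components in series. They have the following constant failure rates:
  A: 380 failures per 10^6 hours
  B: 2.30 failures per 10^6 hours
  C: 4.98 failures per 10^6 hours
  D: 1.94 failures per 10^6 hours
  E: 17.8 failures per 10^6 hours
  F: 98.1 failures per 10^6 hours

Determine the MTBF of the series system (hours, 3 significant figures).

1980

Series of exponential components: λ_sys = Σ λ_i
λ_sys = 0.000380 + 0.00000230 + 0.00000498 + 0.00000194 + 0.0000178 + 0.0000981 = 5.0512e-04 /h
MTBF = 1 / λ_sys = 1980 h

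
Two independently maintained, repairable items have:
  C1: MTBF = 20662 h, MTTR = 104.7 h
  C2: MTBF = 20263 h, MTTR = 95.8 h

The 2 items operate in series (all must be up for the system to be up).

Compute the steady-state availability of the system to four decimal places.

0.9903

A(C1) = MTBF/(MTBF+MTTR) = 20662/(20662+104.7) = 0.994958
A(C2) = MTBF/(MTBF+MTTR) = 20263/(20263+95.8) = 0.995294
Series availability: 0.994958 × 0.995294 = 0.9903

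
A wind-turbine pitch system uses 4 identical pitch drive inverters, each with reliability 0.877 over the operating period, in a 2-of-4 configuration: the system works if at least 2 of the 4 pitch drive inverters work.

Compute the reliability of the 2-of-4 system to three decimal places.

R = Σ_{i=2}^{4} C(4,i) p^i (1−p)^{4−i} with p = 0.877
C(4,2)·0.877^2·0.123^2 = 0.06982
C(4,3)·0.877^3·0.123^1 = 0.33187
C(4,4)·0.877^4·0.123^0 = 0.59156
Sum = 0.993

0.993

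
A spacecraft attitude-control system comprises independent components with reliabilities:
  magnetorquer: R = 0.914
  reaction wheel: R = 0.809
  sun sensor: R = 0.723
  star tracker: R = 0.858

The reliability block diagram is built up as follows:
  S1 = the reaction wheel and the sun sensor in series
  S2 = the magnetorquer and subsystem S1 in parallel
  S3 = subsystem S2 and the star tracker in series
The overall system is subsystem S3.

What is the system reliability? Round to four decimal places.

Series (reaction wheel and sun sensor): 0.809000 × 0.723000 = 0.584907
Parallel (magnetorquer and [0.584907]): 1 − (1 − 0.914000)(1 − 0.584907) = 0.964302
Series ([0.964302] and star tracker): 0.964302 × 0.858000 = 0.8274

0.8274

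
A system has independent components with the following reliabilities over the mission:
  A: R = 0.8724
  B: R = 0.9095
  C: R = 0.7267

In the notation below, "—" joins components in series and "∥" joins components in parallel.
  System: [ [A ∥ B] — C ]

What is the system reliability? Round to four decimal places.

0.7183

Parallel (A and B): 1 − (1 − 0.872400)(1 − 0.909500) = 0.988452
Series ([0.988452] and C): 0.988452 × 0.726700 = 0.7183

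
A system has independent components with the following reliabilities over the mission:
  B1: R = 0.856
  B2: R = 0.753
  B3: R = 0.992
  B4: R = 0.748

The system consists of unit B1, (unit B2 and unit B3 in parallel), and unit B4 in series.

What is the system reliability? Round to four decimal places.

0.6390

Parallel (B2 and B3): 1 − (1 − 0.753000)(1 − 0.992000) = 0.998024
Series (B1, [0.998024], and B4): 0.856000 × 0.998024 × 0.748000 = 0.6390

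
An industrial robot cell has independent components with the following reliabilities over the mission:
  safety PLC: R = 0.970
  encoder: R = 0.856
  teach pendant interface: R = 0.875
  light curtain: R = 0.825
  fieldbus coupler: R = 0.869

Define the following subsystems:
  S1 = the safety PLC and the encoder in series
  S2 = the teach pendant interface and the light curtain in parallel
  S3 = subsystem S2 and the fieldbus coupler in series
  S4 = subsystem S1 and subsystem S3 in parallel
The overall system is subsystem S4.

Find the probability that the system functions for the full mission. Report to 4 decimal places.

0.9745

Series (safety PLC and encoder): 0.970000 × 0.856000 = 0.830320
Parallel (teach pendant interface and light curtain): 1 − (1 − 0.875000)(1 − 0.825000) = 0.978125
Series ([0.978125] and fieldbus coupler): 0.978125 × 0.869000 = 0.849991
Parallel ([0.830320] and [0.849991]): 1 − (1 − 0.830320)(1 − 0.849991) = 0.9745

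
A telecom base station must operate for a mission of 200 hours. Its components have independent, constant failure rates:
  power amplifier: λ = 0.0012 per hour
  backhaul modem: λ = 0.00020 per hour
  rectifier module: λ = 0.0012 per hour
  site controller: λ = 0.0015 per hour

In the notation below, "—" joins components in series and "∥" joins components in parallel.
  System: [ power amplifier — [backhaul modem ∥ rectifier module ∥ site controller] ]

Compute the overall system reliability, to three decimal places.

0.785

R(power amplifier) = exp(−0.0012 × 200) = 0.78663
R(backhaul modem) = exp(−0.00020 × 200) = 0.96079
R(rectifier module) = exp(−0.0012 × 200) = 0.78663
R(site controller) = exp(−0.0015 × 200) = 0.74082
Parallel (backhaul modem, rectifier module, and site controller): 1 − (1 − 0.96079)(1 − 0.78663)(1 − 0.74082) = 0.99783
Series (power amplifier and [0.99783]): 0.78663 × 0.99783 = 0.785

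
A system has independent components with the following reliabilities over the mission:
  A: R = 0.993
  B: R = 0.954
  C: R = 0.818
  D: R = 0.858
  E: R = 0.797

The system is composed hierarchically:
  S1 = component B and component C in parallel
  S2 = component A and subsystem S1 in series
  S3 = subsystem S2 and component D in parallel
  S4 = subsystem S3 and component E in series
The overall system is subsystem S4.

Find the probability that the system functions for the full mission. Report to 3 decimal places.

Parallel (B and C): 1 − (1 − 0.95400)(1 − 0.81800) = 0.99163
Series (A and [0.99163]): 0.99300 × 0.99163 = 0.98469
Parallel ([0.98469] and D): 1 − (1 − 0.98469)(1 − 0.85800) = 0.99783
Series ([0.99783] and E): 0.99783 × 0.79700 = 0.795

0.795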